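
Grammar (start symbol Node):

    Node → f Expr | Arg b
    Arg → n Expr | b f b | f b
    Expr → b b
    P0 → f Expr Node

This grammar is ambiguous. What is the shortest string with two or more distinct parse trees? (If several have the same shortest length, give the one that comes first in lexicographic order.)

length 3: f b b has 2 parse trees

Two derivations of f b b:
  Node ⇒ f Expr ⇒ f b b
  Node ⇒ Arg b ⇒ f b b

f b b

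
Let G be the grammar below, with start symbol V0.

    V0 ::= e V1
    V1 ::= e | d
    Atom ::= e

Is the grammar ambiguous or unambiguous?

Only V0, V1 are reachable from V0; ignoring the rest: The reachable rules are right-linear with at most one rule per (nonterminal, next-terminal) pair. Each input token forces the next rule, so parsing is deterministic.

Unambiguous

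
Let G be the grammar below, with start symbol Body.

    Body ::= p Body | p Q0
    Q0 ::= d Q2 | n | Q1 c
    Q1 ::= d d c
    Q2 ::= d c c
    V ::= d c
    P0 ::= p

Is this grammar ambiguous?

Ambiguous

Witness: p d d c c

Derivation 1: Body ⇒ p Q0 ⇒ p d Q2 ⇒ p d d c c
Derivation 2: Body ⇒ p Q0 ⇒ p Q1 c ⇒ p d d c c

Two distinct leftmost derivations for the same string.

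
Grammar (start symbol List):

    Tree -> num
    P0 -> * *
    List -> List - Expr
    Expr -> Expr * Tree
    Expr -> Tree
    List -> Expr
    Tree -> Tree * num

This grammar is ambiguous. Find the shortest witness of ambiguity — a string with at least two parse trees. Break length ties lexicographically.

length 1: no string has ≥2 trees
length 3: num * num has 2 parse trees

Two derivations of num * num:
  List ⇒ Expr ⇒ Expr * Tree ⇒ Tree * Tree ⇒ num * Tree ⇒ num * num
  List ⇒ Expr ⇒ Tree ⇒ Tree * num ⇒ num * num

num * num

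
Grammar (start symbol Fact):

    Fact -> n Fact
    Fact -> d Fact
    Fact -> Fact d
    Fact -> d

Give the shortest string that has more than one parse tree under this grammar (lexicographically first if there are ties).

d d

length 1: no string has ≥2 trees
length 2: d d has 2 parse trees

Two derivations of d d:
  Fact ⇒ d Fact ⇒ d d
  Fact ⇒ Fact d ⇒ d d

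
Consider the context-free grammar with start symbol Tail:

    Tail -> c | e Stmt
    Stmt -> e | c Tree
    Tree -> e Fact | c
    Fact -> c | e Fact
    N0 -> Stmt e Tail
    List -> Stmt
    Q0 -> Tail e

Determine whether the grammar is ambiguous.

Unambiguous

Only Tail, Stmt, Tree, Fact are reachable from Tail; ignoring the rest: The reachable rules are right-linear with at most one rule per (nonterminal, next-terminal) pair. Each input token forces the next rule, so parsing is deterministic.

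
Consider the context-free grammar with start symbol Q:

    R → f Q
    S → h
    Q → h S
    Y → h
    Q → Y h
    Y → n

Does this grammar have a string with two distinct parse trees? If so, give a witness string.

Ambiguous

Witness: h h

Derivation 1: Q ⇒ h S ⇒ h h
Derivation 2: Q ⇒ Y h ⇒ h h

Two distinct leftmost derivations for the same string.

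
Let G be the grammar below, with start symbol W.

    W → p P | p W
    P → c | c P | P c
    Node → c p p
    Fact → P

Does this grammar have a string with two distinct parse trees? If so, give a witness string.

Ambiguous

Witness: p c c

Derivation 1: W ⇒ p P ⇒ p c P ⇒ p c c
Derivation 2: W ⇒ p P ⇒ p P c ⇒ p c c

Two distinct leftmost derivations for the same string.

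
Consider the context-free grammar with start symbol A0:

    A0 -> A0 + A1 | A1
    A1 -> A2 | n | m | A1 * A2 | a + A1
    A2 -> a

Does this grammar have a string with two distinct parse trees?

Witness: a + a

Derivation 1: A0 ⇒ A0 + A1 ⇒ A1 + A1 ⇒ A2 + A1 ⇒ a + A1 ⇒ a + A2 ⇒ a + a
Derivation 2: A0 ⇒ A1 ⇒ a + A1 ⇒ a + A2 ⇒ a + a

Two distinct leftmost derivations for the same string.

Ambiguous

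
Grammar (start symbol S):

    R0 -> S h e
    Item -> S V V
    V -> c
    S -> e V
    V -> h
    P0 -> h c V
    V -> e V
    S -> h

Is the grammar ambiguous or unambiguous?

Unambiguous

Only S, V are reachable from S; ignoring the rest: Each reachable nonterminal has at most one production per leading terminal, and all productions are right-linear; the derivation is determined token-by-token.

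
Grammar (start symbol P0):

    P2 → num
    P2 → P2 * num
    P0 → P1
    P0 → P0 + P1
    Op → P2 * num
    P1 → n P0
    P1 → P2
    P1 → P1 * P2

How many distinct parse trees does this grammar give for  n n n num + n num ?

Parse trees for n n n num + n num:
  [P0 [P1 n [P0 [P1 n [P0 [P1 n [P0 [P0 [P1 [P2 num]]] + [P1 n [P0 [P1 [P2 num]]]]]]]]]]]
  [P0 [P1 n [P0 [P1 n [P0 [P0 [P1 n [P0 [P1 [P2 num]]]]] + [P1 n [P0 [P1 [P2 num]]]]]]]]]
  [P0 [P1 n [P0 [P0 [P1 n [P0 [P1 n [P0 [P1 [P2 num]]]]]]] + [P1 n [P0 [P1 [P2 num]]]]]]]
  [P0 [P0 [P1 n [P0 [P1 n [P0 [P1 n [P0 [P1 [P2 num]]]]]]]]] + [P1 n [P0 [P1 [P2 num]]]]]

4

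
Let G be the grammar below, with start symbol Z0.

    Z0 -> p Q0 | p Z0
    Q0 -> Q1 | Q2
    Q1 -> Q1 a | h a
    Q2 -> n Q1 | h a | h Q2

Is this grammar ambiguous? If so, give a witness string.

Witness: p h a

Derivation 1: Z0 ⇒ p Q0 ⇒ p Q1 ⇒ p h a
Derivation 2: Z0 ⇒ p Q0 ⇒ p Q2 ⇒ p h a

Two distinct leftmost derivations for the same string.

Ambiguous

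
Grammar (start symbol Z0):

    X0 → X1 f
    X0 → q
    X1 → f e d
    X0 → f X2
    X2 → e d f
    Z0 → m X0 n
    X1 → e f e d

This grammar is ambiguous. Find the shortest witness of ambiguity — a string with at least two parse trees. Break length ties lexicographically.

length 3: no string has ≥2 trees
length 6: m f e d f n has 2 parse trees

Two derivations of m f e d f n:
  Z0 ⇒ m X0 n ⇒ m X1 f n ⇒ m f e d f n
  Z0 ⇒ m X0 n ⇒ m f X2 n ⇒ m f e d f n

m f e d f n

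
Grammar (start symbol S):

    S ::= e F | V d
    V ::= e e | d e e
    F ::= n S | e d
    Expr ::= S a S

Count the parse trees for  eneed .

2

Parse trees for eneed:
  [S e [F n [S e [F e d]]]]
  [S e [F n [S [V e e] d]]]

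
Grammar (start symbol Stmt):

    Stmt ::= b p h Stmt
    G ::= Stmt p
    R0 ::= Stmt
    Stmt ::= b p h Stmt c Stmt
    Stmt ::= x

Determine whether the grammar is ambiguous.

Ambiguous

Witness: b p h b p h x c x

Derivation 1: Stmt ⇒ b p h Stmt ⇒ b p h b p h Stmt c Stmt ⇒ b p h b p h x c Stmt ⇒ b p h b p h x c x
Derivation 2: Stmt ⇒ b p h Stmt c Stmt ⇒ b p h b p h Stmt c Stmt ⇒ b p h b p h x c Stmt ⇒ b p h b p h x c x

Two distinct leftmost derivations for the same string.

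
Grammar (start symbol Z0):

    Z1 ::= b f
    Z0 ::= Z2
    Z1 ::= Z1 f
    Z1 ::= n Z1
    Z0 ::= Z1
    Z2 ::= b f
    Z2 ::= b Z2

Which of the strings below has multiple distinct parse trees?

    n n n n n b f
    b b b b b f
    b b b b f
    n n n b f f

n n n b f f

n n n n n b f: 1 tree
b b b b b f: 1 tree
b b b b f: 1 tree
n n n b f f: 4 trees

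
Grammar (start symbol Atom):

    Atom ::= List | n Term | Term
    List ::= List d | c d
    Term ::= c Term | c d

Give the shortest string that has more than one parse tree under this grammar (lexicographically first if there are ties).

length 2: c d has 2 parse trees

Two derivations of c d:
  Atom ⇒ List ⇒ c d
  Atom ⇒ Term ⇒ c d

c d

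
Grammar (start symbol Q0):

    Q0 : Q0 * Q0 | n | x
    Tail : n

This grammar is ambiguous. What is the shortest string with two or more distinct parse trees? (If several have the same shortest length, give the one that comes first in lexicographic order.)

n * n * n

length 1: no string has ≥2 trees
length 3: no string has ≥2 trees
length 5: n * n * n has 2 parse trees

Two derivations of n * n * n:
  Q0 ⇒ Q0 * Q0 ⇒ Q0 * Q0 * Q0 ⇒ n * Q0 * Q0 ⇒ n * n * Q0 ⇒ n * n * n
  Q0 ⇒ Q0 * Q0 ⇒ n * Q0 ⇒ n * Q0 * Q0 ⇒ n * n * Q0 ⇒ n * n * n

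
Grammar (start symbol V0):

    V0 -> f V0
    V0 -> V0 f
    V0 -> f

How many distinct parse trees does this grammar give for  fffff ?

Parse trees for fffff (showing first 6 of 16):
  [V0 f [V0 f [V0 f [V0 f [V0 f]]]]]
  [V0 f [V0 f [V0 f [V0 [V0 f] f]]]]
  [V0 f [V0 f [V0 [V0 f [V0 f]] f]]]
  [V0 f [V0 f [V0 [V0 [V0 f] f] f]]]
  [V0 f [V0 [V0 f [V0 f [V0 f]]] f]]
  [V0 f [V0 [V0 f [V0 [V0 f] f]] f]]

16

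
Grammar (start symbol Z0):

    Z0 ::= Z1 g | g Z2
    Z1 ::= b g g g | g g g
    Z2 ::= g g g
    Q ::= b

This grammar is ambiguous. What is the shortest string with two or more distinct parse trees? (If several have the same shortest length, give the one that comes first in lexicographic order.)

length 4: g g g g has 2 parse trees

Two derivations of g g g g:
  Z0 ⇒ Z1 g ⇒ g g g g
  Z0 ⇒ g Z2 ⇒ g g g g

g g g g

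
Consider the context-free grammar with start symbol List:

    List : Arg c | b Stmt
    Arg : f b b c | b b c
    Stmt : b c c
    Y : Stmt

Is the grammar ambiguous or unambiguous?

Ambiguous

Witness: b b c c

Derivation 1: List ⇒ Arg c ⇒ b b c c
Derivation 2: List ⇒ b Stmt ⇒ b b c c

Two distinct leftmost derivations for the same string.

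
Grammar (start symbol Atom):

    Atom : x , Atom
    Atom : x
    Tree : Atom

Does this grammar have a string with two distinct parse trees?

Unambiguous

Only Atom is reachable from Atom; ignoring the rest: The reachable grammar is A → atom sep A | atom. Each atom is followed by either the separator (recurse) or end-of-string (stop) — no choice point.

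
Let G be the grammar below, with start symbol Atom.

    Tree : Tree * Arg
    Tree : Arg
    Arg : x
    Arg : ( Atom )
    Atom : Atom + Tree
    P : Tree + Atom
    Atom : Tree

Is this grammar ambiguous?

Only Atom, Tree, Arg are reachable from Atom; ignoring the rest: This is a standard precedence ladder (Atom over Tree over Arg), with each level left-recursive on its own operator ('+' at Atom, '*' at Tree). That structure is LR(1), hence unambiguous.

Unambiguous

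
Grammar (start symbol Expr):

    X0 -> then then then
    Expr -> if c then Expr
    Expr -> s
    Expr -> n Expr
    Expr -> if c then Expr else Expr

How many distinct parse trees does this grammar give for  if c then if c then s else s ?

Parse trees for if c then if c then s else s:
  [Expr if c then [Expr if c then [Expr s] else [Expr s]]]
  [Expr if c then [Expr if c then [Expr s]] else [Expr s]]

2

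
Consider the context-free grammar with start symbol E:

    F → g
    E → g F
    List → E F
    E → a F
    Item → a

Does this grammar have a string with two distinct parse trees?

(Item, List are unreachable from E, so their rules don't affect L(E).) Restricted to the reachable nonterminals, every rule has the form A → t or A → t B, and no two rules for the same A share a first terminal. The grammar encodes a DFA — one run per string.

Unambiguous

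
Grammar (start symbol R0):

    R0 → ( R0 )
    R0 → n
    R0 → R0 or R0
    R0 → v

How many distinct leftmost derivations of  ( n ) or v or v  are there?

2

Parse trees for ( n ) or v or v:
  [R0 [R0 ( [R0 n] )] or [R0 [R0 v] or [R0 v]]]
  [R0 [R0 [R0 ( [R0 n] )] or [R0 v]] or [R0 v]]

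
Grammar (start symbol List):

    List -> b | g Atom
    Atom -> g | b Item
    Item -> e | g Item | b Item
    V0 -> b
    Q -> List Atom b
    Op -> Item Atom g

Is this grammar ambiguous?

Only List, Atom, Item are reachable from List; ignoring the rest: The reachable rules are right-linear with at most one rule per (nonterminal, next-terminal) pair. Each input token forces the next rule, so parsing is deterministic.

Unambiguous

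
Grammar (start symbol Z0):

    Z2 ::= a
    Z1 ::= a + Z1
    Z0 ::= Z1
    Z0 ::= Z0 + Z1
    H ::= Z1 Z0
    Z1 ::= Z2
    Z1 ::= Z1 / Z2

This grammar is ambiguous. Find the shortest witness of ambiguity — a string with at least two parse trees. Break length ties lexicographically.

length 1: no string has ≥2 trees
length 3: a + a has 2 parse trees

Two derivations of a + a:
  Z0 ⇒ Z1 ⇒ a + Z1 ⇒ a + Z2 ⇒ a + a
  Z0 ⇒ Z0 + Z1 ⇒ Z1 + Z1 ⇒ Z2 + Z1 ⇒ a + Z1 ⇒ a + Z2 ⇒ a + a

a + a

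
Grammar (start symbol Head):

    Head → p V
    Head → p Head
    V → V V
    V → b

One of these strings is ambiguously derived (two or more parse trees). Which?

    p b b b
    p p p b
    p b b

p b b b

p b b b: 2 trees
p p p b: 1 tree
p b b: 1 tree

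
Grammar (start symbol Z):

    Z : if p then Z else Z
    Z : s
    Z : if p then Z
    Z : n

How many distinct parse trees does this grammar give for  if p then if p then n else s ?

2

Parse trees for if p then if p then n else s:
  [Z if p then [Z if p then [Z n]] else [Z s]]
  [Z if p then [Z if p then [Z n] else [Z s]]]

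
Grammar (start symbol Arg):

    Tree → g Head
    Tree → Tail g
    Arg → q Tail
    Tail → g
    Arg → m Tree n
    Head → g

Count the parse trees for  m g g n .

Parse trees for m g g n:
  [Arg m [Tree g [Head g]] n]
  [Arg m [Tree [Tail g] g] n]

2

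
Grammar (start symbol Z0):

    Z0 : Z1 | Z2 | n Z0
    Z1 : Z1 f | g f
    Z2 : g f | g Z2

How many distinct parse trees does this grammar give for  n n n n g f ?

Parse trees for n n n n g f:
  [Z0 n [Z0 n [Z0 n [Z0 n [Z0 [Z1 g f]]]]]]
  [Z0 n [Z0 n [Z0 n [Z0 n [Z0 [Z2 g f]]]]]]

2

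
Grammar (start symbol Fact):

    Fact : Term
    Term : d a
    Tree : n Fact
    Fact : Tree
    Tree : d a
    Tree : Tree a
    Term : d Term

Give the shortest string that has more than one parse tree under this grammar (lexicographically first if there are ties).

d a

length 2: d a has 2 parse trees

Two derivations of d a:
  Fact ⇒ Term ⇒ d a
  Fact ⇒ Tree ⇒ d a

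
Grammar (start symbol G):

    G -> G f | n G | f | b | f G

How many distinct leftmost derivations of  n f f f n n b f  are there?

7

Parse trees for n f f f n n b f:
  [G [G n [G f [G f [G f [G n [G n [G b]]]]]]] f]
  [G n [G [G f [G f [G f [G n [G n [G b]]]]]] f]]
  [G n [G f [G [G f [G f [G n [G n [G b]]]]] f]]]
  [G n [G f [G f [G [G f [G n [G n [G b]]]] f]]]]
  [G n [G f [G f [G f [G [G n [G n [G b]]] f]]]]]
  [G n [G f [G f [G f [G n [G [G n [G b]] f]]]]]]
  [G n [G f [G f [G f [G n [G n [G [G b] f]]]]]]]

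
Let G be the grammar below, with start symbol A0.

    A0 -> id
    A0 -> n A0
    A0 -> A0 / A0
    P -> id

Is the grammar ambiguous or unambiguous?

Ambiguous

Witness: n id / id

Derivation 1: A0 ⇒ n A0 ⇒ n A0 / A0 ⇒ n id / A0 ⇒ n id / id
Derivation 2: A0 ⇒ A0 / A0 ⇒ n A0 / A0 ⇒ n id / A0 ⇒ n id / id

Two distinct leftmost derivations for the same string.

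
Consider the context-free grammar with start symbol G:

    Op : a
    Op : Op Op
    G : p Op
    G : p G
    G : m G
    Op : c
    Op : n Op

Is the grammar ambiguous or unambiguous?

Witness: p a a a

Derivation 1: G ⇒ p Op ⇒ p Op Op ⇒ p a Op ⇒ p a Op Op ⇒ p a a Op ⇒ p a a a
Derivation 2: G ⇒ p Op ⇒ p Op Op ⇒ p Op Op Op ⇒ p a Op Op ⇒ p a a Op ⇒ p a a a

Two distinct leftmost derivations for the same string.

Ambiguous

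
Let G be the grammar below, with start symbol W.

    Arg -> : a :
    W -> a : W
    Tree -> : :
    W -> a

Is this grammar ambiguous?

Unambiguous

Only W is reachable from W; ignoring the rest: The reachable grammar is A → atom sep A | atom. Each atom is followed by either the separator (recurse) or end-of-string (stop) — no choice point.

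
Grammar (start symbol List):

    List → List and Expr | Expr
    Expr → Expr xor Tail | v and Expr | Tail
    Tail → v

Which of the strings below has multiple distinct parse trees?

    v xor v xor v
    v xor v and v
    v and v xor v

v and v xor v

v xor v xor v: 1 tree
v xor v and v: 1 tree
v and v xor v: 3 trees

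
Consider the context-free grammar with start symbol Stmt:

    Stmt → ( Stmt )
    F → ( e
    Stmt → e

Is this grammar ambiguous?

(F is unreachable from Stmt, so its rules don't affect L(Stmt).) Each string is a nest of matched brackets around a single atom. An opening bracket forces the recursive rule; an atom forces the base rule.

Unambiguous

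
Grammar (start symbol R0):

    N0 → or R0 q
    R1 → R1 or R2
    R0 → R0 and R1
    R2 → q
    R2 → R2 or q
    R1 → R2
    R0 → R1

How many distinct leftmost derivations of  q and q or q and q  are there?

2

Parse trees for q and q or q and q:
  [R0 [R0 [R0 [R1 [R2 q]]] and [R1 [R1 [R2 q]] or [R2 q]]] and [R1 [R2 q]]]
  [R0 [R0 [R0 [R1 [R2 q]]] and [R1 [R2 [R2 q] or q]]] and [R1 [R2 q]]]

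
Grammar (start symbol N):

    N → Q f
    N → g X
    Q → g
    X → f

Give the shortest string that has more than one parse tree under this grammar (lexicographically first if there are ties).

g f

length 2: g f has 2 parse trees

Two derivations of g f:
  N ⇒ Q f ⇒ g f
  N ⇒ g X ⇒ g f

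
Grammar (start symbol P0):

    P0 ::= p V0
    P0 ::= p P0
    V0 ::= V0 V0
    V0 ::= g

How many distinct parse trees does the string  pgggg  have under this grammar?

5

Parse trees for pgggg:
  [P0 p [V0 [V0 g] [V0 [V0 g] [V0 [V0 g] [V0 g]]]]]
  [P0 p [V0 [V0 g] [V0 [V0 [V0 g] [V0 g]] [V0 g]]]]
  [P0 p [V0 [V0 [V0 g] [V0 g]] [V0 [V0 g] [V0 g]]]]
  [P0 p [V0 [V0 [V0 g] [V0 [V0 g] [V0 g]]] [V0 g]]]
  [P0 p [V0 [V0 [V0 [V0 g] [V0 g]] [V0 g]] [V0 g]]]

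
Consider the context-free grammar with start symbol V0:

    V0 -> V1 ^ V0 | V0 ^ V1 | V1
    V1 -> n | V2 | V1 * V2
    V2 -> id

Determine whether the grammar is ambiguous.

Witness: id ^ id

Derivation 1: V0 ⇒ V1 ^ V0 ⇒ V2 ^ V0 ⇒ id ^ V0 ⇒ id ^ V1 ⇒ id ^ V2 ⇒ id ^ id
Derivation 2: V0 ⇒ V0 ^ V1 ⇒ V1 ^ V1 ⇒ V2 ^ V1 ⇒ id ^ V1 ⇒ id ^ V2 ⇒ id ^ id

Two distinct leftmost derivations for the same string.

Ambiguous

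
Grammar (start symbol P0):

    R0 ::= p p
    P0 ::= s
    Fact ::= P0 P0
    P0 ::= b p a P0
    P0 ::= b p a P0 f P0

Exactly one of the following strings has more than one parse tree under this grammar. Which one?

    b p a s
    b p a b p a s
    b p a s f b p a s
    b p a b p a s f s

b p a b p a s f s

b p a s: 1 tree
b p a b p a s: 1 tree
b p a s f b p a s: 1 tree
b p a b p a s f s: 2 trees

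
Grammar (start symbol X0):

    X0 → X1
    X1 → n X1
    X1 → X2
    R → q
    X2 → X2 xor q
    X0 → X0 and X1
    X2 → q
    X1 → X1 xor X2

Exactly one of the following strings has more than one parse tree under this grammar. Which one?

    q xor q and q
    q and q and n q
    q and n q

q xor q and q

q xor q and q: 2 trees
q and q and n q: 1 tree
q and n q: 1 tree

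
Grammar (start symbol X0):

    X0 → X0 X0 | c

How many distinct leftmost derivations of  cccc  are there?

Parse trees for cccc:
  [X0 [X0 c] [X0 [X0 c] [X0 [X0 c] [X0 c]]]]
  [X0 [X0 c] [X0 [X0 [X0 c] [X0 c]] [X0 c]]]
  [X0 [X0 [X0 c] [X0 c]] [X0 [X0 c] [X0 c]]]
  [X0 [X0 [X0 c] [X0 [X0 c] [X0 c]]] [X0 c]]
  [X0 [X0 [X0 [X0 c] [X0 c]] [X0 c]] [X0 c]]

5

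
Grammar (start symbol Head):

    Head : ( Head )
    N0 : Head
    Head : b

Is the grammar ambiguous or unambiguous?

Unambiguous

(N0 is unreachable from Head, so its rules don't affect L(Head).) L(Head) is { openⁿ atom closeⁿ : n ≥ 0 }. The bracket depth fixes n, and the derivation is forced at every step.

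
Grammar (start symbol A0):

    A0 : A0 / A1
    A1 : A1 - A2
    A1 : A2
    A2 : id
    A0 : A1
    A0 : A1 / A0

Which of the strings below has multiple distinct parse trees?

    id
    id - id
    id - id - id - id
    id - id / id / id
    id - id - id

id: 1 tree
id - id: 1 tree
id - id - id - id: 1 tree
id - id / id / id: 4 trees
id - id - id: 1 tree

id - id / id / id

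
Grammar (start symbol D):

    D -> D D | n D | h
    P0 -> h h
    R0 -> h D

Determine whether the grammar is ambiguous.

Ambiguous

Witness: h h h

Derivation 1: D ⇒ D D ⇒ D D D ⇒ h D D ⇒ h h D ⇒ h h h
Derivation 2: D ⇒ D D ⇒ h D ⇒ h D D ⇒ h h D ⇒ h h h

Two distinct leftmost derivations for the same string.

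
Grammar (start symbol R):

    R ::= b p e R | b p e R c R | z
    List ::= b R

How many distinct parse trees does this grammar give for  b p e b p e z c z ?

Parse trees for b p e b p e z c z:
  [R b p e [R b p e [R z] c [R z]]]
  [R b p e [R b p e [R z]] c [R z]]

2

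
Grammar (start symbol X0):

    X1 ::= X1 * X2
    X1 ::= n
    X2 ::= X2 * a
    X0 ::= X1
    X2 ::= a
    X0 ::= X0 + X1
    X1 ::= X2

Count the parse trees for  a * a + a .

Parse trees for a * a + a:
  [X0 [X0 [X1 [X1 [X2 a]] * [X2 a]]] + [X1 [X2 a]]]
  [X0 [X0 [X1 [X2 [X2 a] * a]]] + [X1 [X2 a]]]

2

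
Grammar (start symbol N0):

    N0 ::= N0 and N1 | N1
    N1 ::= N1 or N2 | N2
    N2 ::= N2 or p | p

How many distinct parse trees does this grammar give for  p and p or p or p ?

4

Parse trees for p and p or p or p:
  [N0 [N0 [N1 [N2 p]]] and [N1 [N1 [N2 p]] or [N2 [N2 p] or p]]]
  [N0 [N0 [N1 [N2 p]]] and [N1 [N1 [N1 [N2 p]] or [N2 p]] or [N2 p]]]
  [N0 [N0 [N1 [N2 p]]] and [N1 [N1 [N2 [N2 p] or p]] or [N2 p]]]
  [N0 [N0 [N1 [N2 p]]] and [N1 [N2 [N2 [N2 p] or p] or p]]]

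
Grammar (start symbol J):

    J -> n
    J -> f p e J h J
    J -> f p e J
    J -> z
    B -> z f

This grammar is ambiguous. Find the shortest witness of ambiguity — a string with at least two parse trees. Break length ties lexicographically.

f p e f p e n h n

length 1: no string has ≥2 trees
length 4: no string has ≥2 trees
length 6: no string has ≥2 trees
length 7: no string has ≥2 trees
length 9: f p e f p e n h n has 2 parse trees

Two derivations of f p e f p e n h n:
  J ⇒ f p e J h J ⇒ f p e f p e J h J ⇒ f p e f p e n h J ⇒ f p e f p e n h n
  J ⇒ f p e J ⇒ f p e f p e J h J ⇒ f p e f p e n h J ⇒ f p e f p e n h n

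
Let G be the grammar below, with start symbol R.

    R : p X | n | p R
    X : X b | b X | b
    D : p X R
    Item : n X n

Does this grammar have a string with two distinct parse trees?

Witness: p b b

Derivation 1: R ⇒ p X ⇒ p X b ⇒ p b b
Derivation 2: R ⇒ p X ⇒ p b X ⇒ p b b

Two distinct leftmost derivations for the same string.

Ambiguous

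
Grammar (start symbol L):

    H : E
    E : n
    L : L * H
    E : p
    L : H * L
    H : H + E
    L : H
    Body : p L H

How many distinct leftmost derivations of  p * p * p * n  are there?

8

Parse trees for p * p * p * n:
  [L [L [L [L [H [E p]]] * [H [E p]]] * [H [E p]]] * [H [E n]]]
  [L [L [L [H [E p]] * [L [H [E p]]]] * [H [E p]]] * [H [E n]]]
  [L [L [H [E p]] * [L [L [H [E p]]] * [H [E p]]]] * [H [E n]]]
  [L [L [H [E p]] * [L [H [E p]] * [L [H [E p]]]]] * [H [E n]]]
  [L [H [E p]] * [L [L [L [H [E p]]] * [H [E p]]] * [H [E n]]]]
  [L [H [E p]] * [L [L [H [E p]] * [L [H [E p]]]] * [H [E n]]]]
  [L [H [E p]] * [L [H [E p]] * [L [L [H [E p]]] * [H [E n]]]]]
  [L [H [E p]] * [L [H [E p]] * [L [H [E p]] * [L [H [E n]]]]]]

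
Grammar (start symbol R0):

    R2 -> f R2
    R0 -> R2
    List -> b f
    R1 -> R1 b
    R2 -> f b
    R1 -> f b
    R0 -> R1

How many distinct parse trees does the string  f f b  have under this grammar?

1

Parse trees for f f b:
  [R0 [R2 f [R2 f b]]]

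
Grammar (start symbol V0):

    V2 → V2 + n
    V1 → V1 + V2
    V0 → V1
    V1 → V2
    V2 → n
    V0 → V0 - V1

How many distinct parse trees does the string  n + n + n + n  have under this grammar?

8

Parse trees for n + n + n + n:
  [V0 [V1 [V1 [V2 n]] + [V2 [V2 [V2 n] + n] + n]]]
  [V0 [V1 [V1 [V1 [V2 n]] + [V2 n]] + [V2 [V2 n] + n]]]
  [V0 [V1 [V1 [V2 [V2 n] + n]] + [V2 [V2 n] + n]]]
  [V0 [V1 [V1 [V1 [V2 n]] + [V2 [V2 n] + n]] + [V2 n]]]
  [V0 [V1 [V1 [V1 [V1 [V2 n]] + [V2 n]] + [V2 n]] + [V2 n]]]
  [V0 [V1 [V1 [V1 [V2 [V2 n] + n]] + [V2 n]] + [V2 n]]]
  [V0 [V1 [V1 [V2 [V2 [V2 n] + n] + n]] + [V2 n]]]
  [V0 [V1 [V2 [V2 [V2 [V2 n] + n] + n] + n]]]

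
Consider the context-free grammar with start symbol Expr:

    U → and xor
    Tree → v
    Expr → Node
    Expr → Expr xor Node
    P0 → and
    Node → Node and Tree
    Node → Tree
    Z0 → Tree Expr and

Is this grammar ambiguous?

Only Expr, Node, Tree are reachable from Expr; ignoring the rest: This is a standard precedence ladder (Expr over Node over Tree), with each level left-recursive on its own operator ('xor' at Expr, 'and' at Node). That structure is LR(1), hence unambiguous.

Unambiguous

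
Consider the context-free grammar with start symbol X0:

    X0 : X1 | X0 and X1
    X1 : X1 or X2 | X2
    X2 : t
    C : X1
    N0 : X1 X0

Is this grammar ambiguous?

Unambiguous

(C, N0 are unreachable from X0, so their rules don't affect L(X0).) X0 → X0 and X1 | X1  ;  X1 → X1 or X2 | X2  — a left-associative chain with X2 at the bottom. Each string factors uniquely by precedence.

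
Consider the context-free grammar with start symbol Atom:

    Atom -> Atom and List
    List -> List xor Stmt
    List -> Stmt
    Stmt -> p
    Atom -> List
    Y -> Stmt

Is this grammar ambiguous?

Unambiguous

Only Atom, List, Stmt are reachable from Atom; ignoring the rest: Atom → Atom and List | List  ;  List → List xor Stmt | Stmt  — a left-associative chain with Stmt at the bottom. Each string factors uniquely by precedence.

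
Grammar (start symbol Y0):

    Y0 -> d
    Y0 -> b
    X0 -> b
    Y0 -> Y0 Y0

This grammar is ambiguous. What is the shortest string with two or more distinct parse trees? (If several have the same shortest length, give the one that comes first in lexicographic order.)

length 1: no string has ≥2 trees
length 2: no string has ≥2 trees
length 3: b b b has 2 parse trees

Two derivations of b b b:
  Y0 ⇒ Y0 Y0 ⇒ b Y0 ⇒ b Y0 Y0 ⇒ b b Y0 ⇒ b b b
  Y0 ⇒ Y0 Y0 ⇒ Y0 Y0 Y0 ⇒ b Y0 Y0 ⇒ b b Y0 ⇒ b b b

b b b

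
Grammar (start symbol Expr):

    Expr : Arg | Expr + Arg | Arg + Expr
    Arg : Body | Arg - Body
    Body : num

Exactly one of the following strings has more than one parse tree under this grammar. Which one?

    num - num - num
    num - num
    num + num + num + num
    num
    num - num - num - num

num + num + num + num

num - num - num: 1 tree
num - num: 1 tree
num + num + num + num: 8 trees
num: 1 tree
num - num - num - num: 1 tree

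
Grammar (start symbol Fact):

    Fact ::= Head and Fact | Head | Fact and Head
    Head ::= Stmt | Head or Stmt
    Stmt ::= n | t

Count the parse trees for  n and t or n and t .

4

Parse trees for n and t or n and t:
  [Fact [Head [Stmt n]] and [Fact [Head [Head [Stmt t]] or [Stmt n]] and [Fact [Head [Stmt t]]]]]
  [Fact [Head [Stmt n]] and [Fact [Fact [Head [Head [Stmt t]] or [Stmt n]]] and [Head [Stmt t]]]]
  [Fact [Fact [Head [Stmt n]] and [Fact [Head [Head [Stmt t]] or [Stmt n]]]] and [Head [Stmt t]]]
  [Fact [Fact [Fact [Head [Stmt n]]] and [Head [Head [Stmt t]] or [Stmt n]]] and [Head [Stmt t]]]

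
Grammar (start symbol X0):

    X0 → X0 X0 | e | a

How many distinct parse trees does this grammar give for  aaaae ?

Parse trees for aaaae (showing first 6 of 14):
  [X0 [X0 a] [X0 [X0 a] [X0 [X0 a] [X0 [X0 a] [X0 e]]]]]
  [X0 [X0 a] [X0 [X0 a] [X0 [X0 [X0 a] [X0 a]] [X0 e]]]]
  [X0 [X0 a] [X0 [X0 [X0 a] [X0 a]] [X0 [X0 a] [X0 e]]]]
  [X0 [X0 a] [X0 [X0 [X0 a] [X0 [X0 a] [X0 a]]] [X0 e]]]
  [X0 [X0 a] [X0 [X0 [X0 [X0 a] [X0 a]] [X0 a]] [X0 e]]]
  [X0 [X0 [X0 a] [X0 a]] [X0 [X0 a] [X0 [X0 a] [X0 e]]]]

14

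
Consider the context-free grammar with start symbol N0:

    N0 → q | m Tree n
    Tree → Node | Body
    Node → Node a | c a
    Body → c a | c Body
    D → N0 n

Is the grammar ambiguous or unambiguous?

Witness: m c a n

Derivation 1: N0 ⇒ m Tree n ⇒ m Node n ⇒ m c a n
Derivation 2: N0 ⇒ m Tree n ⇒ m Body n ⇒ m c a n

Two distinct leftmost derivations for the same string.

Ambiguous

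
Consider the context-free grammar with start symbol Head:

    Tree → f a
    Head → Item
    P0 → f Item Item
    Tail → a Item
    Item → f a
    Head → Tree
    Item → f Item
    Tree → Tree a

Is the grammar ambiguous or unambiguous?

Ambiguous

Witness: f a

Derivation 1: Head ⇒ Item ⇒ f a
Derivation 2: Head ⇒ Tree ⇒ f a

Two distinct leftmost derivations for the same string.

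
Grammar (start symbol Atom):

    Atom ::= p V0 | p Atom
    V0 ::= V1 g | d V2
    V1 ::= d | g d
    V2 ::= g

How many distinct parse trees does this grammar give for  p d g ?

Parse trees for p d g:
  [Atom p [V0 [V1 d] g]]
  [Atom p [V0 d [V2 g]]]

2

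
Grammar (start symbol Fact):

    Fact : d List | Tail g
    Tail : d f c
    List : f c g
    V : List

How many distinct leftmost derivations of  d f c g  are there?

Parse trees for d f c g:
  [Fact d [List f c g]]
  [Fact [Tail d f c] g]

2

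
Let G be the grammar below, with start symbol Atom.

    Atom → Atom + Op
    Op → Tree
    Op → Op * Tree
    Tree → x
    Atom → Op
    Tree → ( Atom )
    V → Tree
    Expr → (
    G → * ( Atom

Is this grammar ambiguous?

Unambiguous

Only Atom, Op, Tree are reachable from Atom; ignoring the rest: The grammar is stratified — Atom handles '+' (left-recursive), Op handles '*', Tree atoms. Each operator has a fixed associativity and precedence level, so every string has one parse.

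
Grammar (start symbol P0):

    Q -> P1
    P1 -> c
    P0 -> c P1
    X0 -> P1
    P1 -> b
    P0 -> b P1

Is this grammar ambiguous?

Unambiguous

(X0, Q are unreachable from P0, so their rules don't affect L(P0).) Each reachable nonterminal has at most one production per leading terminal, and all productions are right-linear; the derivation is determined token-by-token.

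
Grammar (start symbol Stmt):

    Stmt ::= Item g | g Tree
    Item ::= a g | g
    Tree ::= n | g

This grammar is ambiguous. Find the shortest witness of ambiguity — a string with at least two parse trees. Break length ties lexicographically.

g g

length 2: g g has 2 parse trees

Two derivations of g g:
  Stmt ⇒ Item g ⇒ g g
  Stmt ⇒ g Tree ⇒ g g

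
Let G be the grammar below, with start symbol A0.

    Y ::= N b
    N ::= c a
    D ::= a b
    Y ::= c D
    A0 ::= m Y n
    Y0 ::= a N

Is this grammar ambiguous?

Ambiguous

Witness: m c a b n

Derivation 1: A0 ⇒ m Y n ⇒ m N b n ⇒ m c a b n
Derivation 2: A0 ⇒ m Y n ⇒ m c D n ⇒ m c a b n

Two distinct leftmost derivations for the same string.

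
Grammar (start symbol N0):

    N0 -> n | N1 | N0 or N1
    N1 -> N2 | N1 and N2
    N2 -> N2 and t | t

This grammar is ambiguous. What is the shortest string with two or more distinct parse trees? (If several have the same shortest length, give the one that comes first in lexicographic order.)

t and t

length 1: no string has ≥2 trees
length 3: t and t has 2 parse trees

Two derivations of t and t:
  N0 ⇒ N1 ⇒ N2 ⇒ N2 and t ⇒ t and t
  N0 ⇒ N1 ⇒ N1 and N2 ⇒ N2 and N2 ⇒ t and N2 ⇒ t and t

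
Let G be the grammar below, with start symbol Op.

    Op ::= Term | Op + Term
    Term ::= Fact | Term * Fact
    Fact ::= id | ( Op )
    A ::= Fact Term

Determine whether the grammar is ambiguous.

Unambiguous

(A is unreachable from Op, so its rules don't affect L(Op).) The grammar is stratified — Op handles '+' (left-recursive), Term handles '*', Fact atoms. Each operator has a fixed associativity and precedence level, so every string has one parse.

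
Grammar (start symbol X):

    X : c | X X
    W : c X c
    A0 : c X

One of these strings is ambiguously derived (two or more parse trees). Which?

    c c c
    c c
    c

c c c: 2 trees
c c: 1 tree
c: 1 tree

c c c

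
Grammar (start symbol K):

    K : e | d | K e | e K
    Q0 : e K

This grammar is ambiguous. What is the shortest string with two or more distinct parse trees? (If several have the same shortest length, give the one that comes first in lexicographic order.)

length 1: no string has ≥2 trees
length 2: e e has 2 parse trees

Two derivations of e e:
  K ⇒ K e ⇒ e e
  K ⇒ e K ⇒ e e

e e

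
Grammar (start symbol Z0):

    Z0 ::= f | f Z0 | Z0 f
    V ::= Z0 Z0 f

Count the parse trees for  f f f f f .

16

Parse trees for f f f f f (showing first 6 of 16):
  [Z0 f [Z0 f [Z0 f [Z0 f [Z0 f]]]]]
  [Z0 f [Z0 f [Z0 f [Z0 [Z0 f] f]]]]
  [Z0 f [Z0 f [Z0 [Z0 f [Z0 f]] f]]]
  [Z0 f [Z0 f [Z0 [Z0 [Z0 f] f] f]]]
  [Z0 f [Z0 [Z0 f [Z0 f [Z0 f]]] f]]
  [Z0 f [Z0 [Z0 f [Z0 [Z0 f] f]] f]]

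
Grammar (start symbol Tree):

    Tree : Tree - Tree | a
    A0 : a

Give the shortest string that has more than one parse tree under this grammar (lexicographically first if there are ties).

length 1: no string has ≥2 trees
length 3: no string has ≥2 trees
length 5: a - a - a has 2 parse trees

Two derivations of a - a - a:
  Tree ⇒ Tree - Tree ⇒ Tree - Tree - Tree ⇒ a - Tree - Tree ⇒ a - a - Tree ⇒ a - a - a
  Tree ⇒ Tree - Tree ⇒ a - Tree ⇒ a - Tree - Tree ⇒ a - a - Tree ⇒ a - a - a

a - a - a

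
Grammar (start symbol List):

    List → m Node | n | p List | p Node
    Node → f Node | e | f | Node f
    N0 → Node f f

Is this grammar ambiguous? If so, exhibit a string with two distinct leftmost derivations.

Witness: m f f

Derivation 1: List ⇒ m Node ⇒ m f Node ⇒ m f f
Derivation 2: List ⇒ m Node ⇒ m Node f ⇒ m f f

Two distinct leftmost derivations for the same string.

Ambiguous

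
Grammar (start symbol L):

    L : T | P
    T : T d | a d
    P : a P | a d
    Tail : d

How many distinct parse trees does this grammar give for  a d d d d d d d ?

Parse trees for a d d d d d d d:
  [L [T [T [T [T [T [T [T a d] d] d] d] d] d] d]]

1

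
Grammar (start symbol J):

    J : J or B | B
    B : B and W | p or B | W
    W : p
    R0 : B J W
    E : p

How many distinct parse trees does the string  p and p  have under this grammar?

1

Parse trees for p and p:
  [J [B [B [W p]] and [W p]]]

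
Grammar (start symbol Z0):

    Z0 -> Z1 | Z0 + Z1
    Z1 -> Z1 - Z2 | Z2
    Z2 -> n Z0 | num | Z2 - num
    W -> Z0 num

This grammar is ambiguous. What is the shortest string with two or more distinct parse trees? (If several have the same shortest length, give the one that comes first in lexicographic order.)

num - num

length 1: no string has ≥2 trees
length 2: no string has ≥2 trees
length 3: num - num has 2 parse trees

Two derivations of num - num:
  Z0 ⇒ Z1 ⇒ Z1 - Z2 ⇒ Z2 - Z2 ⇒ num - Z2 ⇒ num - num
  Z0 ⇒ Z1 ⇒ Z2 ⇒ Z2 - num ⇒ num - num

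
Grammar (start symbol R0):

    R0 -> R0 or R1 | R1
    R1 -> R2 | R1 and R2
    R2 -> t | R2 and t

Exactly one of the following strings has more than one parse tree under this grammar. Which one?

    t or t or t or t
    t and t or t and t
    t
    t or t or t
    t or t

t or t or t or t: 1 tree
t and t or t and t: 4 trees
t: 1 tree
t or t or t: 1 tree
t or t: 1 tree

t and t or t and t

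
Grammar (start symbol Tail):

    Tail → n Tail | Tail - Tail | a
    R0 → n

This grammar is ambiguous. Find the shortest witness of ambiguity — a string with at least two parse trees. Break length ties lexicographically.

length 1: no string has ≥2 trees
length 2: no string has ≥2 trees
length 3: no string has ≥2 trees
length 4: n a - a has 2 parse trees

Two derivations of n a - a:
  Tail ⇒ n Tail ⇒ n Tail - Tail ⇒ n a - Tail ⇒ n a - a
  Tail ⇒ Tail - Tail ⇒ n Tail - Tail ⇒ n a - Tail ⇒ n a - a

n a - a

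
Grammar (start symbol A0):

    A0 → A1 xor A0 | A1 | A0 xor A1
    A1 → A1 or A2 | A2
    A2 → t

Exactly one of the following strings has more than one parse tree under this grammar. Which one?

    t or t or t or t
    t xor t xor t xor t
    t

t xor t xor t xor t

t or t or t or t: 1 tree
t xor t xor t xor t: 8 trees
t: 1 tree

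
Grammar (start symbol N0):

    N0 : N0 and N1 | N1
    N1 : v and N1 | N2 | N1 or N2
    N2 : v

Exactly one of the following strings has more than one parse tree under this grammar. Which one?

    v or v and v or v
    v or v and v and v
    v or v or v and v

v or v and v and v

v or v and v or v: 1 tree
v or v and v and v: 2 trees
v or v or v and v: 1 tree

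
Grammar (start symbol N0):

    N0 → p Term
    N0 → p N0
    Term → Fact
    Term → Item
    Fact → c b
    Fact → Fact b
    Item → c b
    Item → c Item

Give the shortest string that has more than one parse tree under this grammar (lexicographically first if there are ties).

length 3: p c b has 2 parse trees

Two derivations of p c b:
  N0 ⇒ p Term ⇒ p Fact ⇒ p c b
  N0 ⇒ p Term ⇒ p Item ⇒ p c b

p c b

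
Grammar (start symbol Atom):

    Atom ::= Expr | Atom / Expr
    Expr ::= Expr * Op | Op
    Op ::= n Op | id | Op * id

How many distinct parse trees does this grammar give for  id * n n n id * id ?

Parse trees for id * n n n id * id:
  [Atom [Expr [Expr [Op id]] * [Op n [Op n [Op n [Op [Op id] * id]]]]]]
  [Atom [Expr [Expr [Op id]] * [Op n [Op n [Op [Op n [Op id]] * id]]]]]
  [Atom [Expr [Expr [Op id]] * [Op n [Op [Op n [Op n [Op id]]] * id]]]]
  [Atom [Expr [Expr [Op id]] * [Op [Op n [Op n [Op n [Op id]]]] * id]]]
  [Atom [Expr [Expr [Expr [Op id]] * [Op n [Op n [Op n [Op id]]]]] * [Op id]]]

5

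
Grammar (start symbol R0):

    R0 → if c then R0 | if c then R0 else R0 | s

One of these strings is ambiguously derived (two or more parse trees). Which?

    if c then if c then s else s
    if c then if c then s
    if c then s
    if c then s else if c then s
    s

if c then if c then s else s

if c then if c then s else s: 2 trees
if c then if c then s: 1 tree
if c then s: 1 tree
if c then s else if c then s: 1 tree
s: 1 tree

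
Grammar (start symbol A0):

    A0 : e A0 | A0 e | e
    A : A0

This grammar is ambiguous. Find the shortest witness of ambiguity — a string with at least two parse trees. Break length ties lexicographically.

e e

length 1: no string has ≥2 trees
length 2: e e has 2 parse trees

Two derivations of e e:
  A0 ⇒ e A0 ⇒ e e
  A0 ⇒ A0 e ⇒ e e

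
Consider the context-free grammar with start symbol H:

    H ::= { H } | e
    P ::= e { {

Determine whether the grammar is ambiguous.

Unambiguous

Only H is reachable from H; ignoring the rest: L(H) is { openⁿ atom closeⁿ : n ≥ 0 }. The bracket depth fixes n, and the derivation is forced at every step.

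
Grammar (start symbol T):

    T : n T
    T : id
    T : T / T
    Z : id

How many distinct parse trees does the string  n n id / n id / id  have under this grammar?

Parse trees for n n id / n id / id (showing first 6 of 12):
  [T n [T n [T [T id] / [T n [T [T id] / [T id]]]]]]
  [T n [T n [T [T id] / [T [T n [T id]] / [T id]]]]]
  [T n [T n [T [T [T id] / [T n [T id]]] / [T id]]]]
  [T n [T [T n [T id]] / [T n [T [T id] / [T id]]]]]
  [T n [T [T n [T id]] / [T [T n [T id]] / [T id]]]]
  [T n [T [T n [T [T id] / [T n [T id]]]] / [T id]]]

12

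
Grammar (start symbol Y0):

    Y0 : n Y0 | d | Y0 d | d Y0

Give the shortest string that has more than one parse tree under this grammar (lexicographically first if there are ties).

length 1: no string has ≥2 trees
length 2: d d has 2 parse trees

Two derivations of d d:
  Y0 ⇒ Y0 d ⇒ d d
  Y0 ⇒ d Y0 ⇒ d d

d d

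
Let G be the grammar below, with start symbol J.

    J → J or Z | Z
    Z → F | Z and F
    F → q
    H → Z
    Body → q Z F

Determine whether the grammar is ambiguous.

Unambiguous

Only J, Z, F are reachable from J; ignoring the rest: This is a standard precedence ladder (J over Z over F), with each level left-recursive on its own operator ('or' at J, 'and' at Z). That structure is LR(1), hence unambiguous.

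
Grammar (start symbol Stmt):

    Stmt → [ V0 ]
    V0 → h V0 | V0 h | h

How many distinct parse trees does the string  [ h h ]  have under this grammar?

2

Parse trees for [ h h ]:
  [Stmt [ [V0 h [V0 h]] ]]
  [Stmt [ [V0 [V0 h] h] ]]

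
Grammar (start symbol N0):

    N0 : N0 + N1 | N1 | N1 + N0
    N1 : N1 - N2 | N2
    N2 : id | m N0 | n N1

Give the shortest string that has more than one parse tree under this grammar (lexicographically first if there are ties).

id + id

length 1: no string has ≥2 trees
length 2: no string has ≥2 trees
length 3: id + id has 2 parse trees

Two derivations of id + id:
  N0 ⇒ N0 + N1 ⇒ N1 + N1 ⇒ N2 + N1 ⇒ id + N1 ⇒ id + N2 ⇒ id + id
  N0 ⇒ N1 + N0 ⇒ N2 + N0 ⇒ id + N0 ⇒ id + N1 ⇒ id + N2 ⇒ id + id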